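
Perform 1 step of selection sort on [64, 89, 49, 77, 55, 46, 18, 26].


Initial: [64, 89, 49, 77, 55, 46, 18, 26]
Step 1: min=18 at 6
  Swap: [18, 89, 49, 77, 55, 46, 64, 26]

After 1 step: [18, 89, 49, 77, 55, 46, 64, 26]


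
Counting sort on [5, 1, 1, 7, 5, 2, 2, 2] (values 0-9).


Input: [5, 1, 1, 7, 5, 2, 2, 2]
Counts: [0, 2, 3, 0, 0, 2, 0, 1, 0, 0]

Sorted: [1, 1, 2, 2, 2, 5, 5, 7]


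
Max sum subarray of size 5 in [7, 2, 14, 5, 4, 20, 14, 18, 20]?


[0:5]: 32
[1:6]: 45
[2:7]: 57
[3:8]: 61
[4:9]: 76

Max: 76 at [4:9]


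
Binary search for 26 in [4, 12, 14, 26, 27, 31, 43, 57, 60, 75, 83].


Step 1: lo=0, hi=10, mid=5, val=31
Step 2: lo=0, hi=4, mid=2, val=14
Step 3: lo=3, hi=4, mid=3, val=26

Found at index 3


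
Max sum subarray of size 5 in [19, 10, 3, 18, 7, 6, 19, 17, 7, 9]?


[0:5]: 57
[1:6]: 44
[2:7]: 53
[3:8]: 67
[4:9]: 56
[5:10]: 58

Max: 67 at [3:8]


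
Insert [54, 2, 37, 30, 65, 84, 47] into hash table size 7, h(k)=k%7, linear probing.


Insert 54: h=5 -> slot 5
Insert 2: h=2 -> slot 2
Insert 37: h=2, 1 probes -> slot 3
Insert 30: h=2, 2 probes -> slot 4
Insert 65: h=2, 4 probes -> slot 6
Insert 84: h=0 -> slot 0
Insert 47: h=5, 3 probes -> slot 1

Table: [84, 47, 2, 37, 30, 54, 65]


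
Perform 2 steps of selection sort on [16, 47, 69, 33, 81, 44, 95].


Initial: [16, 47, 69, 33, 81, 44, 95]
Step 1: min=16 at 0
  Swap: [16, 47, 69, 33, 81, 44, 95]
Step 2: min=33 at 3
  Swap: [16, 33, 69, 47, 81, 44, 95]

After 2 steps: [16, 33, 69, 47, 81, 44, 95]


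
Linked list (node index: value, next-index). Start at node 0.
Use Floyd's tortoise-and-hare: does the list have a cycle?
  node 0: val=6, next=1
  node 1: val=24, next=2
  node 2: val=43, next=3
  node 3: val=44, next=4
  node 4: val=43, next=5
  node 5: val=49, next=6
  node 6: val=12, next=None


Floyd's tortoise (slow, +1) and hare (fast, +2):
  init: slow=0, fast=0
  step 1: slow=1, fast=2
  step 2: slow=2, fast=4
  step 3: slow=3, fast=6
  step 4: fast -> None, no cycle

Cycle: no


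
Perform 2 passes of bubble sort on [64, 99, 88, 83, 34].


Initial: [64, 99, 88, 83, 34]
Pass 1: [64, 88, 83, 34, 99] (3 swaps)
Pass 2: [64, 83, 34, 88, 99] (2 swaps)

After 2 passes: [64, 83, 34, 88, 99]


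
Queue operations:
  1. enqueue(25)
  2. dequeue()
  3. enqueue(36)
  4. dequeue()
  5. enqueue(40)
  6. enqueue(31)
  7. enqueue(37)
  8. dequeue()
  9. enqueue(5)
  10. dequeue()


enqueue(25) -> [25]
dequeue()->25, []
enqueue(36) -> [36]
dequeue()->36, []
enqueue(40) -> [40]
enqueue(31) -> [40, 31]
enqueue(37) -> [40, 31, 37]
dequeue()->40, [31, 37]
enqueue(5) -> [31, 37, 5]
dequeue()->31, [37, 5]

Final queue: [37, 5]


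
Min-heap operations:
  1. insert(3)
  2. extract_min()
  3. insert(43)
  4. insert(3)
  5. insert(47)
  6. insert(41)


insert(3) -> [3]
extract_min()->3, []
insert(43) -> [43]
insert(3) -> [3, 43]
insert(47) -> [3, 43, 47]
insert(41) -> [3, 41, 47, 43]

Final heap: [3, 41, 47, 43]


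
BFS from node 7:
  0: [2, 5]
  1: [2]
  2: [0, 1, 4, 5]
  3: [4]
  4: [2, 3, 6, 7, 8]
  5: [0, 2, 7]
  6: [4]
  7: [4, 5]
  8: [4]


Visit 7, enqueue [4, 5]
Visit 4, enqueue [2, 3, 6, 8]
Visit 5, enqueue [0]
Visit 2, enqueue [1]
Visit 3, enqueue []
Visit 6, enqueue []
Visit 8, enqueue []
Visit 0, enqueue []
Visit 1, enqueue []

BFS order: [7, 4, 5, 2, 3, 6, 8, 0, 1]


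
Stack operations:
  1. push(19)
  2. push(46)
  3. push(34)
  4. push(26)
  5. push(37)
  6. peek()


push(19) -> [19]
push(46) -> [19, 46]
push(34) -> [19, 46, 34]
push(26) -> [19, 46, 34, 26]
push(37) -> [19, 46, 34, 26, 37]
peek()->37

Final stack: [19, 46, 34, 26, 37]


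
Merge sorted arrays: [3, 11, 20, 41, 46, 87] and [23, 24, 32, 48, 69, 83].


Take 3 from A
Take 11 from A
Take 20 from A
Take 23 from B
Take 24 from B
Take 32 from B
Take 41 from A
Take 46 from A
Take 48 from B
Take 69 from B
Take 83 from B

Merged: [3, 11, 20, 23, 24, 32, 41, 46, 48, 69, 83, 87]


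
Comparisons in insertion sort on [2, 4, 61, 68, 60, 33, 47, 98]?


Algorithm: insertion sort
Input: [2, 4, 61, 68, 60, 33, 47, 98]
Sorted: [2, 4, 33, 47, 60, 61, 68, 98]

15


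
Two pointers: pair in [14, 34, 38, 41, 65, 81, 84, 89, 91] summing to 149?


lo=0(14)+hi=8(91)=105
lo=1(34)+hi=8(91)=125
lo=2(38)+hi=8(91)=129
lo=3(41)+hi=8(91)=132
lo=4(65)+hi=8(91)=156
lo=4(65)+hi=7(89)=154
lo=4(65)+hi=6(84)=149

Yes: 65+84=149


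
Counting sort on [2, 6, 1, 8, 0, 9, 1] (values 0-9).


Input: [2, 6, 1, 8, 0, 9, 1]
Counts: [1, 2, 1, 0, 0, 0, 1, 0, 1, 1]

Sorted: [0, 1, 1, 2, 6, 8, 9]


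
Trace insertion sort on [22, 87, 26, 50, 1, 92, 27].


Initial: [22, 87, 26, 50, 1, 92, 27]
Insert 87: [22, 87, 26, 50, 1, 92, 27]
Insert 26: [22, 26, 87, 50, 1, 92, 27]
Insert 50: [22, 26, 50, 87, 1, 92, 27]
Insert 1: [1, 22, 26, 50, 87, 92, 27]
Insert 92: [1, 22, 26, 50, 87, 92, 27]
Insert 27: [1, 22, 26, 27, 50, 87, 92]

Sorted: [1, 22, 26, 27, 50, 87, 92]


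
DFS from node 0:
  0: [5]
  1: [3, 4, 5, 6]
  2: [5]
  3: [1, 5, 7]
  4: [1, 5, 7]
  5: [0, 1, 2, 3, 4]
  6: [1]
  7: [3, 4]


Visit 0, push [5]
Visit 5, push [4, 3, 2, 1]
Visit 1, push [6, 4, 3]
Visit 3, push [7]
Visit 7, push [4]
Visit 4, push []
Visit 6, push []
Visit 2, push []

DFS order: [0, 5, 1, 3, 7, 4, 6, 2]


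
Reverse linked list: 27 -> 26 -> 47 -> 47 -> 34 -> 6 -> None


Step 1: curr=27, set curr.next=prev(None) | reversed so far: 27
Step 2: curr=26, set curr.next=prev(27) | reversed so far: 26 -> 27
Step 3: curr=47, set curr.next=prev(26) | reversed so far: 47 -> 26 -> 27
Step 4: curr=47, set curr.next=prev(47) | reversed so far: 47 -> 47 -> 26 -> 27
Step 5: curr=34, set curr.next=prev(47) | reversed so far: 34 -> 47 -> 47 -> 26 -> 27
Step 6: curr=6, set curr.next=prev(34) | reversed so far: 6 -> 34 -> 47 -> 47 -> 26 -> 27

6 -> 34 -> 47 -> 47 -> 26 -> 27 -> None


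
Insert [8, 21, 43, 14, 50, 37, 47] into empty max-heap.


Insert 8: [8]
Insert 21: [21, 8]
Insert 43: [43, 8, 21]
Insert 14: [43, 14, 21, 8]
Insert 50: [50, 43, 21, 8, 14]
Insert 37: [50, 43, 37, 8, 14, 21]
Insert 47: [50, 43, 47, 8, 14, 21, 37]

Final heap: [50, 43, 47, 8, 14, 21, 37]


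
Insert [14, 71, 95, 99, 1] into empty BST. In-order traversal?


Insert 14: root
Insert 71: R from 14
Insert 95: R from 14 -> R from 71
Insert 99: R from 14 -> R from 71 -> R from 95
Insert 1: L from 14

In-order: [1, 14, 71, 95, 99]


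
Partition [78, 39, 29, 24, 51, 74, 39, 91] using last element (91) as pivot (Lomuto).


Pivot: 91
  78 <= 91: advance i (no swap)
  39 <= 91: advance i (no swap)
  29 <= 91: advance i (no swap)
  24 <= 91: advance i (no swap)
  51 <= 91: advance i (no swap)
  74 <= 91: advance i (no swap)
  39 <= 91: advance i (no swap)
Place pivot at 7: [78, 39, 29, 24, 51, 74, 39, 91]

Partitioned: [78, 39, 29, 24, 51, 74, 39, 91]


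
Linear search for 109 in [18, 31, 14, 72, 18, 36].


i=0: 18!=109
i=1: 31!=109
i=2: 14!=109
i=3: 72!=109
i=4: 18!=109
i=5: 36!=109

Not found, 6 comps


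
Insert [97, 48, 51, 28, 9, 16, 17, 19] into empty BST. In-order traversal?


Insert 97: root
Insert 48: L from 97
Insert 51: L from 97 -> R from 48
Insert 28: L from 97 -> L from 48
Insert 9: L from 97 -> L from 48 -> L from 28
Insert 16: L from 97 -> L from 48 -> L from 28 -> R from 9
Insert 17: L from 97 -> L from 48 -> L from 28 -> R from 9 -> R from 16
Insert 19: L from 97 -> L from 48 -> L from 28 -> R from 9 -> R from 16 -> R from 17

In-order: [9, 16, 17, 19, 28, 48, 51, 97]


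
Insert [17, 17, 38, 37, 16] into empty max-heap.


Insert 17: [17]
Insert 17: [17, 17]
Insert 38: [38, 17, 17]
Insert 37: [38, 37, 17, 17]
Insert 16: [38, 37, 17, 17, 16]

Final heap: [38, 37, 17, 17, 16]


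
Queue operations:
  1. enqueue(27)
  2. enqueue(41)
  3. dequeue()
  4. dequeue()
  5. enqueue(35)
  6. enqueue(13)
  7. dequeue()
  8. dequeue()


enqueue(27) -> [27]
enqueue(41) -> [27, 41]
dequeue()->27, [41]
dequeue()->41, []
enqueue(35) -> [35]
enqueue(13) -> [35, 13]
dequeue()->35, [13]
dequeue()->13, []

Final queue: []


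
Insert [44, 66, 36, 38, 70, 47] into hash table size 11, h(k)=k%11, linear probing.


Insert 44: h=0 -> slot 0
Insert 66: h=0, 1 probes -> slot 1
Insert 36: h=3 -> slot 3
Insert 38: h=5 -> slot 5
Insert 70: h=4 -> slot 4
Insert 47: h=3, 3 probes -> slot 6

Table: [44, 66, None, 36, 70, 38, 47, None, None, None, None]


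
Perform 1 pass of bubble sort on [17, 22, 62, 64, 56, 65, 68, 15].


Initial: [17, 22, 62, 64, 56, 65, 68, 15]
Pass 1: [17, 22, 62, 56, 64, 65, 15, 68] (2 swaps)

After 1 pass: [17, 22, 62, 56, 64, 65, 15, 68]


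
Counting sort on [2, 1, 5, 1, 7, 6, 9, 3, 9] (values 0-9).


Input: [2, 1, 5, 1, 7, 6, 9, 3, 9]
Counts: [0, 2, 1, 1, 0, 1, 1, 1, 0, 2]

Sorted: [1, 1, 2, 3, 5, 6, 7, 9, 9]


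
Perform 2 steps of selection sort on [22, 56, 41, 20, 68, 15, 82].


Initial: [22, 56, 41, 20, 68, 15, 82]
Step 1: min=15 at 5
  Swap: [15, 56, 41, 20, 68, 22, 82]
Step 2: min=20 at 3
  Swap: [15, 20, 41, 56, 68, 22, 82]

After 2 steps: [15, 20, 41, 56, 68, 22, 82]


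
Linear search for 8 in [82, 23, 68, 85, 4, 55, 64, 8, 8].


i=0: 82!=8
i=1: 23!=8
i=2: 68!=8
i=3: 85!=8
i=4: 4!=8
i=5: 55!=8
i=6: 64!=8
i=7: 8==8 found!

Found at 7, 8 comps


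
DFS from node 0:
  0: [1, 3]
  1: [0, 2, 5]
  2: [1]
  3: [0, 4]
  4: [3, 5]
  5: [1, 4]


Visit 0, push [3, 1]
Visit 1, push [5, 2]
Visit 2, push []
Visit 5, push [4]
Visit 4, push [3]
Visit 3, push []

DFS order: [0, 1, 2, 5, 4, 3]


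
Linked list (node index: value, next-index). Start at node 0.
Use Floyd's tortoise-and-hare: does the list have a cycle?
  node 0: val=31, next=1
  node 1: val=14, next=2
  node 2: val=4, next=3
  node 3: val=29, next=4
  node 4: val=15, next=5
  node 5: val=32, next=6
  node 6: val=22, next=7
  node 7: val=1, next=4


Floyd's tortoise (slow, +1) and hare (fast, +2):
  init: slow=0, fast=0
  step 1: slow=1, fast=2
  step 2: slow=2, fast=4
  step 3: slow=3, fast=6
  step 4: slow=4, fast=4
  slow == fast at node 4: cycle detected

Cycle: yes


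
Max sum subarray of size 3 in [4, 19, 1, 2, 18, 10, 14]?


[0:3]: 24
[1:4]: 22
[2:5]: 21
[3:6]: 30
[4:7]: 42

Max: 42 at [4:7]


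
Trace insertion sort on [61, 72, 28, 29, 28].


Initial: [61, 72, 28, 29, 28]
Insert 72: [61, 72, 28, 29, 28]
Insert 28: [28, 61, 72, 29, 28]
Insert 29: [28, 29, 61, 72, 28]
Insert 28: [28, 28, 29, 61, 72]

Sorted: [28, 28, 29, 61, 72]


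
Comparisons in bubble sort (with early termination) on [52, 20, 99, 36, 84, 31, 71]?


Algorithm: bubble sort (with early termination)
Input: [52, 20, 99, 36, 84, 31, 71]
Sorted: [20, 31, 36, 52, 71, 84, 99]

20


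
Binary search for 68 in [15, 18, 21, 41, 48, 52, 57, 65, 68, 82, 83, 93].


Step 1: lo=0, hi=11, mid=5, val=52
Step 2: lo=6, hi=11, mid=8, val=68

Found at index 8


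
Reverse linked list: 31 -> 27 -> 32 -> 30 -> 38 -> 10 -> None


Step 1: curr=31, set curr.next=prev(None) | reversed so far: 31
Step 2: curr=27, set curr.next=prev(31) | reversed so far: 27 -> 31
Step 3: curr=32, set curr.next=prev(27) | reversed so far: 32 -> 27 -> 31
Step 4: curr=30, set curr.next=prev(32) | reversed so far: 30 -> 32 -> 27 -> 31
Step 5: curr=38, set curr.next=prev(30) | reversed so far: 38 -> 30 -> 32 -> 27 -> 31
Step 6: curr=10, set curr.next=prev(38) | reversed so far: 10 -> 38 -> 30 -> 32 -> 27 -> 31

10 -> 38 -> 30 -> 32 -> 27 -> 31 -> None


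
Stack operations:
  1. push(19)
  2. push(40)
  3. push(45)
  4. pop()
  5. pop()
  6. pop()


push(19) -> [19]
push(40) -> [19, 40]
push(45) -> [19, 40, 45]
pop()->45, [19, 40]
pop()->40, [19]
pop()->19, []

Final stack: []


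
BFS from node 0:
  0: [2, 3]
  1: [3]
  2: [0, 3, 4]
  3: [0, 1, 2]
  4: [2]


Visit 0, enqueue [2, 3]
Visit 2, enqueue [4]
Visit 3, enqueue [1]
Visit 4, enqueue []
Visit 1, enqueue []

BFS order: [0, 2, 3, 4, 1]


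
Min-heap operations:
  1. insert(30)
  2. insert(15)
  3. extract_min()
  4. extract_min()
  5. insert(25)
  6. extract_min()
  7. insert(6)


insert(30) -> [30]
insert(15) -> [15, 30]
extract_min()->15, [30]
extract_min()->30, []
insert(25) -> [25]
extract_min()->25, []
insert(6) -> [6]

Final heap: [6]


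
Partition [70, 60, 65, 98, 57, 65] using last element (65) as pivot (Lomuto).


Pivot: 65
  60 <= 65: swap -> [60, 70, 65, 98, 57, 65]
  65 <= 65: swap -> [60, 65, 70, 98, 57, 65]
  57 <= 65: swap -> [60, 65, 57, 98, 70, 65]
Place pivot at 3: [60, 65, 57, 65, 70, 98]

Partitioned: [60, 65, 57, 65, 70, 98]


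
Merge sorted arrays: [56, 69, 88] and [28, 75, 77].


Take 28 from B
Take 56 from A
Take 69 from A
Take 75 from B
Take 77 from B

Merged: [28, 56, 69, 75, 77, 88]


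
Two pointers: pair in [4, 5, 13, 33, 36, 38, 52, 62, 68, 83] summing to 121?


lo=0(4)+hi=9(83)=87
lo=1(5)+hi=9(83)=88
lo=2(13)+hi=9(83)=96
lo=3(33)+hi=9(83)=116
lo=4(36)+hi=9(83)=119
lo=5(38)+hi=9(83)=121

Yes: 38+83=121


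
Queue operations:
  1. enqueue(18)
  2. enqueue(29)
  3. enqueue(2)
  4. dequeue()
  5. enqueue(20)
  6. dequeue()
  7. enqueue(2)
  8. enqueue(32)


enqueue(18) -> [18]
enqueue(29) -> [18, 29]
enqueue(2) -> [18, 29, 2]
dequeue()->18, [29, 2]
enqueue(20) -> [29, 2, 20]
dequeue()->29, [2, 20]
enqueue(2) -> [2, 20, 2]
enqueue(32) -> [2, 20, 2, 32]

Final queue: [2, 20, 2, 32]


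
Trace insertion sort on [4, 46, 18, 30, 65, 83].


Initial: [4, 46, 18, 30, 65, 83]
Insert 46: [4, 46, 18, 30, 65, 83]
Insert 18: [4, 18, 46, 30, 65, 83]
Insert 30: [4, 18, 30, 46, 65, 83]
Insert 65: [4, 18, 30, 46, 65, 83]
Insert 83: [4, 18, 30, 46, 65, 83]

Sorted: [4, 18, 30, 46, 65, 83]


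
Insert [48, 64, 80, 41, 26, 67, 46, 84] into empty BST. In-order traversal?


Insert 48: root
Insert 64: R from 48
Insert 80: R from 48 -> R from 64
Insert 41: L from 48
Insert 26: L from 48 -> L from 41
Insert 67: R from 48 -> R from 64 -> L from 80
Insert 46: L from 48 -> R from 41
Insert 84: R from 48 -> R from 64 -> R from 80

In-order: [26, 41, 46, 48, 64, 67, 80, 84]


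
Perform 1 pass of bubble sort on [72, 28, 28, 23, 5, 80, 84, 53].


Initial: [72, 28, 28, 23, 5, 80, 84, 53]
Pass 1: [28, 28, 23, 5, 72, 80, 53, 84] (5 swaps)

After 1 pass: [28, 28, 23, 5, 72, 80, 53, 84]


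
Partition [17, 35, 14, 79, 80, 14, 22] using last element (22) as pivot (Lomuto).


Pivot: 22
  17 <= 22: advance i (no swap)
  14 <= 22: swap -> [17, 14, 35, 79, 80, 14, 22]
  14 <= 22: swap -> [17, 14, 14, 79, 80, 35, 22]
Place pivot at 3: [17, 14, 14, 22, 80, 35, 79]

Partitioned: [17, 14, 14, 22, 80, 35, 79]


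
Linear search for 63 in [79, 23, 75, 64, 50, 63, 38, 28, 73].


i=0: 79!=63
i=1: 23!=63
i=2: 75!=63
i=3: 64!=63
i=4: 50!=63
i=5: 63==63 found!

Found at 5, 6 comps


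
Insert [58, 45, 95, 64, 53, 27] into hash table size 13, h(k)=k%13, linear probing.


Insert 58: h=6 -> slot 6
Insert 45: h=6, 1 probes -> slot 7
Insert 95: h=4 -> slot 4
Insert 64: h=12 -> slot 12
Insert 53: h=1 -> slot 1
Insert 27: h=1, 1 probes -> slot 2

Table: [None, 53, 27, None, 95, None, 58, 45, None, None, None, None, 64]


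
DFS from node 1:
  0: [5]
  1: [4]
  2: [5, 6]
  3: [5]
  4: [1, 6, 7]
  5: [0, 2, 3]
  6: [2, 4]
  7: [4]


Visit 1, push [4]
Visit 4, push [7, 6]
Visit 6, push [2]
Visit 2, push [5]
Visit 5, push [3, 0]
Visit 0, push []
Visit 3, push []
Visit 7, push []

DFS order: [1, 4, 6, 2, 5, 0, 3, 7]


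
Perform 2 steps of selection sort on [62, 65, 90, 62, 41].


Initial: [62, 65, 90, 62, 41]
Step 1: min=41 at 4
  Swap: [41, 65, 90, 62, 62]
Step 2: min=62 at 3
  Swap: [41, 62, 90, 65, 62]

After 2 steps: [41, 62, 90, 65, 62]


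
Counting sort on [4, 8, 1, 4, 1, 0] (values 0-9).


Input: [4, 8, 1, 4, 1, 0]
Counts: [1, 2, 0, 0, 2, 0, 0, 0, 1, 0]

Sorted: [0, 1, 1, 4, 4, 8]


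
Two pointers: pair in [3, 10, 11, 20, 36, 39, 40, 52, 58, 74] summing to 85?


lo=0(3)+hi=9(74)=77
lo=1(10)+hi=9(74)=84
lo=2(11)+hi=9(74)=85

Yes: 11+74=85


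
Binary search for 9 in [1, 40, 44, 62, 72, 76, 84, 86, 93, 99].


Step 1: lo=0, hi=9, mid=4, val=72
Step 2: lo=0, hi=3, mid=1, val=40
Step 3: lo=0, hi=0, mid=0, val=1

Not found


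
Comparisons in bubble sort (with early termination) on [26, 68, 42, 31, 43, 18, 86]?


Algorithm: bubble sort (with early termination)
Input: [26, 68, 42, 31, 43, 18, 86]
Sorted: [18, 26, 31, 42, 43, 68, 86]

21


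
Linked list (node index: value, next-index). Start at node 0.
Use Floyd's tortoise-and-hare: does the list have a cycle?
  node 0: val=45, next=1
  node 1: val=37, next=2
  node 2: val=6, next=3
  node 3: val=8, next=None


Floyd's tortoise (slow, +1) and hare (fast, +2):
  init: slow=0, fast=0
  step 1: slow=1, fast=2
  step 2: fast 2->3->None, no cycle

Cycle: no


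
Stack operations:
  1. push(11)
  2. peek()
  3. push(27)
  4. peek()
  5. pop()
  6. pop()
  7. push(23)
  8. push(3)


push(11) -> [11]
peek()->11
push(27) -> [11, 27]
peek()->27
pop()->27, [11]
pop()->11, []
push(23) -> [23]
push(3) -> [23, 3]

Final stack: [23, 3]


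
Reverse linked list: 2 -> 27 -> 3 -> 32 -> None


Step 1: curr=2, set curr.next=prev(None) | reversed so far: 2
Step 2: curr=27, set curr.next=prev(2) | reversed so far: 27 -> 2
Step 3: curr=3, set curr.next=prev(27) | reversed so far: 3 -> 27 -> 2
Step 4: curr=32, set curr.next=prev(3) | reversed so far: 32 -> 3 -> 27 -> 2

32 -> 3 -> 27 -> 2 -> None


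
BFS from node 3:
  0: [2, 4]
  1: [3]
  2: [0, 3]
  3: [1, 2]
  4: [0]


Visit 3, enqueue [1, 2]
Visit 1, enqueue []
Visit 2, enqueue [0]
Visit 0, enqueue [4]
Visit 4, enqueue []

BFS order: [3, 1, 2, 0, 4]


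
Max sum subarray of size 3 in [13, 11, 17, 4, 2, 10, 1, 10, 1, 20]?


[0:3]: 41
[1:4]: 32
[2:5]: 23
[3:6]: 16
[4:7]: 13
[5:8]: 21
[6:9]: 12
[7:10]: 31

Max: 41 at [0:3]


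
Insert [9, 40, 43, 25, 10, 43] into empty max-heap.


Insert 9: [9]
Insert 40: [40, 9]
Insert 43: [43, 9, 40]
Insert 25: [43, 25, 40, 9]
Insert 10: [43, 25, 40, 9, 10]
Insert 43: [43, 25, 43, 9, 10, 40]

Final heap: [43, 25, 43, 9, 10, 40]


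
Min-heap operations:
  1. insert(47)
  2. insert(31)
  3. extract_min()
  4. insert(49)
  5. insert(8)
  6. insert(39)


insert(47) -> [47]
insert(31) -> [31, 47]
extract_min()->31, [47]
insert(49) -> [47, 49]
insert(8) -> [8, 49, 47]
insert(39) -> [8, 39, 47, 49]

Final heap: [8, 39, 47, 49]


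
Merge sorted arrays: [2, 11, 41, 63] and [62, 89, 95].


Take 2 from A
Take 11 from A
Take 41 from A
Take 62 from B
Take 63 from A

Merged: [2, 11, 41, 62, 63, 89, 95]


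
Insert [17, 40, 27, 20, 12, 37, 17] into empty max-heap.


Insert 17: [17]
Insert 40: [40, 17]
Insert 27: [40, 17, 27]
Insert 20: [40, 20, 27, 17]
Insert 12: [40, 20, 27, 17, 12]
Insert 37: [40, 20, 37, 17, 12, 27]
Insert 17: [40, 20, 37, 17, 12, 27, 17]

Final heap: [40, 20, 37, 17, 12, 27, 17]


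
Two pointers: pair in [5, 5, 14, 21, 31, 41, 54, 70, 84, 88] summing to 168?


lo=0(5)+hi=9(88)=93
lo=1(5)+hi=9(88)=93
lo=2(14)+hi=9(88)=102
lo=3(21)+hi=9(88)=109
lo=4(31)+hi=9(88)=119
lo=5(41)+hi=9(88)=129
lo=6(54)+hi=9(88)=142
lo=7(70)+hi=9(88)=158
lo=8(84)+hi=9(88)=172

No pair found


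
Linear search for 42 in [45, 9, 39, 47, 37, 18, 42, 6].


i=0: 45!=42
i=1: 9!=42
i=2: 39!=42
i=3: 47!=42
i=4: 37!=42
i=5: 18!=42
i=6: 42==42 found!

Found at 6, 7 comps


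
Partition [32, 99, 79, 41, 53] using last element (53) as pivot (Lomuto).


Pivot: 53
  32 <= 53: advance i (no swap)
  41 <= 53: swap -> [32, 41, 79, 99, 53]
Place pivot at 2: [32, 41, 53, 99, 79]

Partitioned: [32, 41, 53, 99, 79]


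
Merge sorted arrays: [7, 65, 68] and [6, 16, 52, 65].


Take 6 from B
Take 7 from A
Take 16 from B
Take 52 from B
Take 65 from A
Take 65 from B

Merged: [6, 7, 16, 52, 65, 65, 68]


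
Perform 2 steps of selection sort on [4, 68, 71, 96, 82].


Initial: [4, 68, 71, 96, 82]
Step 1: min=4 at 0
  Swap: [4, 68, 71, 96, 82]
Step 2: min=68 at 1
  Swap: [4, 68, 71, 96, 82]

After 2 steps: [4, 68, 71, 96, 82]


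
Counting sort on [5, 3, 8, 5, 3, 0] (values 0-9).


Input: [5, 3, 8, 5, 3, 0]
Counts: [1, 0, 0, 2, 0, 2, 0, 0, 1, 0]

Sorted: [0, 3, 3, 5, 5, 8]


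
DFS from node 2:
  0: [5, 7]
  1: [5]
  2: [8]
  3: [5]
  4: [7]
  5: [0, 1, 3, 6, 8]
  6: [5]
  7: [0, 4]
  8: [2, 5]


Visit 2, push [8]
Visit 8, push [5]
Visit 5, push [6, 3, 1, 0]
Visit 0, push [7]
Visit 7, push [4]
Visit 4, push []
Visit 1, push []
Visit 3, push []
Visit 6, push []

DFS order: [2, 8, 5, 0, 7, 4, 1, 3, 6]


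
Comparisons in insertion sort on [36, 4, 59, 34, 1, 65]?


Algorithm: insertion sort
Input: [36, 4, 59, 34, 1, 65]
Sorted: [1, 4, 34, 36, 59, 65]

10


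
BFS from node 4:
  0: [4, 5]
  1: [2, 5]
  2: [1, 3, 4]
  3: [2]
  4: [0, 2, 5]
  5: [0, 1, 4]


Visit 4, enqueue [0, 2, 5]
Visit 0, enqueue []
Visit 2, enqueue [1, 3]
Visit 5, enqueue []
Visit 1, enqueue []
Visit 3, enqueue []

BFS order: [4, 0, 2, 5, 1, 3]


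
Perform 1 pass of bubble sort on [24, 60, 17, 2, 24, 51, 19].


Initial: [24, 60, 17, 2, 24, 51, 19]
Pass 1: [24, 17, 2, 24, 51, 19, 60] (5 swaps)

After 1 pass: [24, 17, 2, 24, 51, 19, 60]


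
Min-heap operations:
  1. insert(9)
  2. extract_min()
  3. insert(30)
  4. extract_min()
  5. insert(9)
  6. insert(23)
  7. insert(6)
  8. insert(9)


insert(9) -> [9]
extract_min()->9, []
insert(30) -> [30]
extract_min()->30, []
insert(9) -> [9]
insert(23) -> [9, 23]
insert(6) -> [6, 23, 9]
insert(9) -> [6, 9, 9, 23]

Final heap: [6, 9, 9, 23]


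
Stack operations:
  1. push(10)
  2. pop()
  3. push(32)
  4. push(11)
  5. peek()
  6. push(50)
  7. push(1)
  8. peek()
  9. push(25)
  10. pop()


push(10) -> [10]
pop()->10, []
push(32) -> [32]
push(11) -> [32, 11]
peek()->11
push(50) -> [32, 11, 50]
push(1) -> [32, 11, 50, 1]
peek()->1
push(25) -> [32, 11, 50, 1, 25]
pop()->25, [32, 11, 50, 1]

Final stack: [32, 11, 50, 1]


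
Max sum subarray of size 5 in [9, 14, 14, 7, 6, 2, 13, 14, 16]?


[0:5]: 50
[1:6]: 43
[2:7]: 42
[3:8]: 42
[4:9]: 51

Max: 51 at [4:9]


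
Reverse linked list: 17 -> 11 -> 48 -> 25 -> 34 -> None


Step 1: curr=17, set curr.next=prev(None) | reversed so far: 17
Step 2: curr=11, set curr.next=prev(17) | reversed so far: 11 -> 17
Step 3: curr=48, set curr.next=prev(11) | reversed so far: 48 -> 11 -> 17
Step 4: curr=25, set curr.next=prev(48) | reversed so far: 25 -> 48 -> 11 -> 17
Step 5: curr=34, set curr.next=prev(25) | reversed so far: 34 -> 25 -> 48 -> 11 -> 17

34 -> 25 -> 48 -> 11 -> 17 -> None


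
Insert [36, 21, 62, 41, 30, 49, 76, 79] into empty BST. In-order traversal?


Insert 36: root
Insert 21: L from 36
Insert 62: R from 36
Insert 41: R from 36 -> L from 62
Insert 30: L from 36 -> R from 21
Insert 49: R from 36 -> L from 62 -> R from 41
Insert 76: R from 36 -> R from 62
Insert 79: R from 36 -> R from 62 -> R from 76

In-order: [21, 30, 36, 41, 49, 62, 76, 79]


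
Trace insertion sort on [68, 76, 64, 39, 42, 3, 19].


Initial: [68, 76, 64, 39, 42, 3, 19]
Insert 76: [68, 76, 64, 39, 42, 3, 19]
Insert 64: [64, 68, 76, 39, 42, 3, 19]
Insert 39: [39, 64, 68, 76, 42, 3, 19]
Insert 42: [39, 42, 64, 68, 76, 3, 19]
Insert 3: [3, 39, 42, 64, 68, 76, 19]
Insert 19: [3, 19, 39, 42, 64, 68, 76]

Sorted: [3, 19, 39, 42, 64, 68, 76]


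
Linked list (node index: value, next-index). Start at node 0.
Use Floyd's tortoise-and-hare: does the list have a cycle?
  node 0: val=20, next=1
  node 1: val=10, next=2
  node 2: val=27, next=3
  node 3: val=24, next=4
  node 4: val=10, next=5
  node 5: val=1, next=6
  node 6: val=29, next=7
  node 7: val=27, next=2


Floyd's tortoise (slow, +1) and hare (fast, +2):
  init: slow=0, fast=0
  step 1: slow=1, fast=2
  step 2: slow=2, fast=4
  step 3: slow=3, fast=6
  step 4: slow=4, fast=2
  step 5: slow=5, fast=4
  step 6: slow=6, fast=6
  slow == fast at node 6: cycle detected

Cycle: yes


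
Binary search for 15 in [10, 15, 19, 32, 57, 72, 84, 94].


Step 1: lo=0, hi=7, mid=3, val=32
Step 2: lo=0, hi=2, mid=1, val=15

Found at index 1


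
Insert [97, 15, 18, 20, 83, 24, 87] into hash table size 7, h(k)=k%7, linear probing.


Insert 97: h=6 -> slot 6
Insert 15: h=1 -> slot 1
Insert 18: h=4 -> slot 4
Insert 20: h=6, 1 probes -> slot 0
Insert 83: h=6, 3 probes -> slot 2
Insert 24: h=3 -> slot 3
Insert 87: h=3, 2 probes -> slot 5

Table: [20, 15, 83, 24, 18, 87, 97]


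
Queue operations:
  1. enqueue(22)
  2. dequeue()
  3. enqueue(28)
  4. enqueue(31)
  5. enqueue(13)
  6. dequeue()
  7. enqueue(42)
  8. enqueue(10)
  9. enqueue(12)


enqueue(22) -> [22]
dequeue()->22, []
enqueue(28) -> [28]
enqueue(31) -> [28, 31]
enqueue(13) -> [28, 31, 13]
dequeue()->28, [31, 13]
enqueue(42) -> [31, 13, 42]
enqueue(10) -> [31, 13, 42, 10]
enqueue(12) -> [31, 13, 42, 10, 12]

Final queue: [31, 13, 42, 10, 12]


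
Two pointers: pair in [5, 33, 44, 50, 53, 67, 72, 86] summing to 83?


lo=0(5)+hi=7(86)=91
lo=0(5)+hi=6(72)=77
lo=1(33)+hi=6(72)=105
lo=1(33)+hi=5(67)=100
lo=1(33)+hi=4(53)=86
lo=1(33)+hi=3(50)=83

Yes: 33+50=83


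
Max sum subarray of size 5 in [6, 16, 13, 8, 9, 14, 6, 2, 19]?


[0:5]: 52
[1:6]: 60
[2:7]: 50
[3:8]: 39
[4:9]: 50

Max: 60 at [1:6]


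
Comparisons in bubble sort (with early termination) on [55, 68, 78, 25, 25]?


Algorithm: bubble sort (with early termination)
Input: [55, 68, 78, 25, 25]
Sorted: [25, 25, 55, 68, 78]

10


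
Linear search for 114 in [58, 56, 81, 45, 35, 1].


i=0: 58!=114
i=1: 56!=114
i=2: 81!=114
i=3: 45!=114
i=4: 35!=114
i=5: 1!=114

Not found, 6 comps


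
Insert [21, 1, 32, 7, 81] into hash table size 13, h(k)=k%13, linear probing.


Insert 21: h=8 -> slot 8
Insert 1: h=1 -> slot 1
Insert 32: h=6 -> slot 6
Insert 7: h=7 -> slot 7
Insert 81: h=3 -> slot 3

Table: [None, 1, None, 81, None, None, 32, 7, 21, None, None, None, None]


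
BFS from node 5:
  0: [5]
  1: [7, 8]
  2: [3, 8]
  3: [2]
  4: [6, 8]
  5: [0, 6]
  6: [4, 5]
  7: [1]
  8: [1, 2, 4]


Visit 5, enqueue [0, 6]
Visit 0, enqueue []
Visit 6, enqueue [4]
Visit 4, enqueue [8]
Visit 8, enqueue [1, 2]
Visit 1, enqueue [7]
Visit 2, enqueue [3]
Visit 7, enqueue []
Visit 3, enqueue []

BFS order: [5, 0, 6, 4, 8, 1, 2, 7, 3]


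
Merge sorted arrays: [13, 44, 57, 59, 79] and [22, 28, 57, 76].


Take 13 from A
Take 22 from B
Take 28 from B
Take 44 from A
Take 57 from A
Take 57 from B
Take 59 from A
Take 76 from B

Merged: [13, 22, 28, 44, 57, 57, 59, 76, 79]


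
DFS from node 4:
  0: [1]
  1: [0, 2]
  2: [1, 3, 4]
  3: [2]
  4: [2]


Visit 4, push [2]
Visit 2, push [3, 1]
Visit 1, push [0]
Visit 0, push []
Visit 3, push []

DFS order: [4, 2, 1, 0, 3]


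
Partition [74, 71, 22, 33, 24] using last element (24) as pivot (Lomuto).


Pivot: 24
  22 <= 24: swap -> [22, 71, 74, 33, 24]
Place pivot at 1: [22, 24, 74, 33, 71]

Partitioned: [22, 24, 74, 33, 71]


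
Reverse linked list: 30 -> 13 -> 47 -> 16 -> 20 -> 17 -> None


Step 1: curr=30, set curr.next=prev(None) | reversed so far: 30
Step 2: curr=13, set curr.next=prev(30) | reversed so far: 13 -> 30
Step 3: curr=47, set curr.next=prev(13) | reversed so far: 47 -> 13 -> 30
Step 4: curr=16, set curr.next=prev(47) | reversed so far: 16 -> 47 -> 13 -> 30
Step 5: curr=20, set curr.next=prev(16) | reversed so far: 20 -> 16 -> 47 -> 13 -> 30
Step 6: curr=17, set curr.next=prev(20) | reversed so far: 17 -> 20 -> 16 -> 47 -> 13 -> 30

17 -> 20 -> 16 -> 47 -> 13 -> 30 -> None


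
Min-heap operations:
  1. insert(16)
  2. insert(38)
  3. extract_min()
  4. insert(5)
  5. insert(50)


insert(16) -> [16]
insert(38) -> [16, 38]
extract_min()->16, [38]
insert(5) -> [5, 38]
insert(50) -> [5, 38, 50]

Final heap: [5, 38, 50]


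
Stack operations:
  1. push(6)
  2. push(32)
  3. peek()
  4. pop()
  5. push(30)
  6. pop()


push(6) -> [6]
push(32) -> [6, 32]
peek()->32
pop()->32, [6]
push(30) -> [6, 30]
pop()->30, [6]

Final stack: [6]


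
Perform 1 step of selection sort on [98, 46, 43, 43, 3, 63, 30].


Initial: [98, 46, 43, 43, 3, 63, 30]
Step 1: min=3 at 4
  Swap: [3, 46, 43, 43, 98, 63, 30]

After 1 step: [3, 46, 43, 43, 98, 63, 30]


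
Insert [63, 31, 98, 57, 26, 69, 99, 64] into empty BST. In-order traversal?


Insert 63: root
Insert 31: L from 63
Insert 98: R from 63
Insert 57: L from 63 -> R from 31
Insert 26: L from 63 -> L from 31
Insert 69: R from 63 -> L from 98
Insert 99: R from 63 -> R from 98
Insert 64: R from 63 -> L from 98 -> L from 69

In-order: [26, 31, 57, 63, 64, 69, 98, 99]


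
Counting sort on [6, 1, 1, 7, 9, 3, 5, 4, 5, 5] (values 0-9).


Input: [6, 1, 1, 7, 9, 3, 5, 4, 5, 5]
Counts: [0, 2, 0, 1, 1, 3, 1, 1, 0, 1]

Sorted: [1, 1, 3, 4, 5, 5, 5, 6, 7, 9]


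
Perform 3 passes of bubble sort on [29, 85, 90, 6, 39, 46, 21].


Initial: [29, 85, 90, 6, 39, 46, 21]
Pass 1: [29, 85, 6, 39, 46, 21, 90] (4 swaps)
Pass 2: [29, 6, 39, 46, 21, 85, 90] (4 swaps)
Pass 3: [6, 29, 39, 21, 46, 85, 90] (2 swaps)

After 3 passes: [6, 29, 39, 21, 46, 85, 90]


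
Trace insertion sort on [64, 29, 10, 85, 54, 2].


Initial: [64, 29, 10, 85, 54, 2]
Insert 29: [29, 64, 10, 85, 54, 2]
Insert 10: [10, 29, 64, 85, 54, 2]
Insert 85: [10, 29, 64, 85, 54, 2]
Insert 54: [10, 29, 54, 64, 85, 2]
Insert 2: [2, 10, 29, 54, 64, 85]

Sorted: [2, 10, 29, 54, 64, 85]


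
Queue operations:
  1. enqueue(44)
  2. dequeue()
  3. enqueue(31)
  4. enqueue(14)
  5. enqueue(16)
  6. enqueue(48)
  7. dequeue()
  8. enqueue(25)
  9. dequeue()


enqueue(44) -> [44]
dequeue()->44, []
enqueue(31) -> [31]
enqueue(14) -> [31, 14]
enqueue(16) -> [31, 14, 16]
enqueue(48) -> [31, 14, 16, 48]
dequeue()->31, [14, 16, 48]
enqueue(25) -> [14, 16, 48, 25]
dequeue()->14, [16, 48, 25]

Final queue: [16, 48, 25]


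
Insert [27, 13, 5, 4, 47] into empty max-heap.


Insert 27: [27]
Insert 13: [27, 13]
Insert 5: [27, 13, 5]
Insert 4: [27, 13, 5, 4]
Insert 47: [47, 27, 5, 4, 13]

Final heap: [47, 27, 5, 4, 13]


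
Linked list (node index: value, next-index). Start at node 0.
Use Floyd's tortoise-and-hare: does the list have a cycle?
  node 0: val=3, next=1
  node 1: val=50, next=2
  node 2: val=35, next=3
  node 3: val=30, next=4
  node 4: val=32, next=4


Floyd's tortoise (slow, +1) and hare (fast, +2):
  init: slow=0, fast=0
  step 1: slow=1, fast=2
  step 2: slow=2, fast=4
  step 3: slow=3, fast=4
  step 4: slow=4, fast=4
  slow == fast at node 4: cycle detected

Cycle: yes


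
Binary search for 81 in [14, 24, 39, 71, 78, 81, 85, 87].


Step 1: lo=0, hi=7, mid=3, val=71
Step 2: lo=4, hi=7, mid=5, val=81

Found at index 5


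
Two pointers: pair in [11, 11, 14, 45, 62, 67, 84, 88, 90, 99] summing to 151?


lo=0(11)+hi=9(99)=110
lo=1(11)+hi=9(99)=110
lo=2(14)+hi=9(99)=113
lo=3(45)+hi=9(99)=144
lo=4(62)+hi=9(99)=161
lo=4(62)+hi=8(90)=152
lo=4(62)+hi=7(88)=150
lo=5(67)+hi=7(88)=155
lo=5(67)+hi=6(84)=151

Yes: 67+84=151


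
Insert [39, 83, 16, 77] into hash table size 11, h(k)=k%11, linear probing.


Insert 39: h=6 -> slot 6
Insert 83: h=6, 1 probes -> slot 7
Insert 16: h=5 -> slot 5
Insert 77: h=0 -> slot 0

Table: [77, None, None, None, None, 16, 39, 83, None, None, None]


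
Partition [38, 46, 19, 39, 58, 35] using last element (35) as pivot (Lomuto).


Pivot: 35
  19 <= 35: swap -> [19, 46, 38, 39, 58, 35]
Place pivot at 1: [19, 35, 38, 39, 58, 46]

Partitioned: [19, 35, 38, 39, 58, 46]


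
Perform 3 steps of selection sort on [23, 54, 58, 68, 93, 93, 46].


Initial: [23, 54, 58, 68, 93, 93, 46]
Step 1: min=23 at 0
  Swap: [23, 54, 58, 68, 93, 93, 46]
Step 2: min=46 at 6
  Swap: [23, 46, 58, 68, 93, 93, 54]
Step 3: min=54 at 6
  Swap: [23, 46, 54, 68, 93, 93, 58]

After 3 steps: [23, 46, 54, 68, 93, 93, 58]


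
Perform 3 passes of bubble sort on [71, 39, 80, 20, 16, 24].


Initial: [71, 39, 80, 20, 16, 24]
Pass 1: [39, 71, 20, 16, 24, 80] (4 swaps)
Pass 2: [39, 20, 16, 24, 71, 80] (3 swaps)
Pass 3: [20, 16, 24, 39, 71, 80] (3 swaps)

After 3 passes: [20, 16, 24, 39, 71, 80]


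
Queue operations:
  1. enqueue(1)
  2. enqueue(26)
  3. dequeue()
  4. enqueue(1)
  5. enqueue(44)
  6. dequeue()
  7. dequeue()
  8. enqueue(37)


enqueue(1) -> [1]
enqueue(26) -> [1, 26]
dequeue()->1, [26]
enqueue(1) -> [26, 1]
enqueue(44) -> [26, 1, 44]
dequeue()->26, [1, 44]
dequeue()->1, [44]
enqueue(37) -> [44, 37]

Final queue: [44, 37]


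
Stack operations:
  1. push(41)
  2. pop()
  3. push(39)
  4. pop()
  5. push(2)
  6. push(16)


push(41) -> [41]
pop()->41, []
push(39) -> [39]
pop()->39, []
push(2) -> [2]
push(16) -> [2, 16]

Final stack: [2, 16]


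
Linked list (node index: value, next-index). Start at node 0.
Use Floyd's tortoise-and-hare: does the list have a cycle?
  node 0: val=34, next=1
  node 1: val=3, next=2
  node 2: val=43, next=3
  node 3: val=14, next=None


Floyd's tortoise (slow, +1) and hare (fast, +2):
  init: slow=0, fast=0
  step 1: slow=1, fast=2
  step 2: fast 2->3->None, no cycle

Cycle: no


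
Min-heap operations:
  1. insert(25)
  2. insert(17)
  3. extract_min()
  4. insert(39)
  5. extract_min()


insert(25) -> [25]
insert(17) -> [17, 25]
extract_min()->17, [25]
insert(39) -> [25, 39]
extract_min()->25, [39]

Final heap: [39]


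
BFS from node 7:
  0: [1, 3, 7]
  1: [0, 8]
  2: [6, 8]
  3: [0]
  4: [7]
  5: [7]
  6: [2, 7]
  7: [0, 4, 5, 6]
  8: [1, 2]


Visit 7, enqueue [0, 4, 5, 6]
Visit 0, enqueue [1, 3]
Visit 4, enqueue []
Visit 5, enqueue []
Visit 6, enqueue [2]
Visit 1, enqueue [8]
Visit 3, enqueue []
Visit 2, enqueue []
Visit 8, enqueue []

BFS order: [7, 0, 4, 5, 6, 1, 3, 2, 8]


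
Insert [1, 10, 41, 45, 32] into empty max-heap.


Insert 1: [1]
Insert 10: [10, 1]
Insert 41: [41, 1, 10]
Insert 45: [45, 41, 10, 1]
Insert 32: [45, 41, 10, 1, 32]

Final heap: [45, 41, 10, 1, 32]


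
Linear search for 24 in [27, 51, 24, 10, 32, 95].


i=0: 27!=24
i=1: 51!=24
i=2: 24==24 found!

Found at 2, 3 comps


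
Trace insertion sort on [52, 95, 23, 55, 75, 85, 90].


Initial: [52, 95, 23, 55, 75, 85, 90]
Insert 95: [52, 95, 23, 55, 75, 85, 90]
Insert 23: [23, 52, 95, 55, 75, 85, 90]
Insert 55: [23, 52, 55, 95, 75, 85, 90]
Insert 75: [23, 52, 55, 75, 95, 85, 90]
Insert 85: [23, 52, 55, 75, 85, 95, 90]
Insert 90: [23, 52, 55, 75, 85, 90, 95]

Sorted: [23, 52, 55, 75, 85, 90, 95]


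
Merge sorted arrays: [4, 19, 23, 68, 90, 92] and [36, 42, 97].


Take 4 from A
Take 19 from A
Take 23 from A
Take 36 from B
Take 42 from B
Take 68 from A
Take 90 from A
Take 92 from A

Merged: [4, 19, 23, 36, 42, 68, 90, 92, 97]


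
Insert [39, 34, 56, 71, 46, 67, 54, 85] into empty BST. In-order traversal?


Insert 39: root
Insert 34: L from 39
Insert 56: R from 39
Insert 71: R from 39 -> R from 56
Insert 46: R from 39 -> L from 56
Insert 67: R from 39 -> R from 56 -> L from 71
Insert 54: R from 39 -> L from 56 -> R from 46
Insert 85: R from 39 -> R from 56 -> R from 71

In-order: [34, 39, 46, 54, 56, 67, 71, 85]


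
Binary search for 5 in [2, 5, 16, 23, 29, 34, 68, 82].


Step 1: lo=0, hi=7, mid=3, val=23
Step 2: lo=0, hi=2, mid=1, val=5

Found at index 1


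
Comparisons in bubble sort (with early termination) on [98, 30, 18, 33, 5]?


Algorithm: bubble sort (with early termination)
Input: [98, 30, 18, 33, 5]
Sorted: [5, 18, 30, 33, 98]

10


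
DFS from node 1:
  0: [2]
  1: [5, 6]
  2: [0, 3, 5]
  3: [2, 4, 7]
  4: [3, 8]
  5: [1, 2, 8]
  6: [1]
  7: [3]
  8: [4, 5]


Visit 1, push [6, 5]
Visit 5, push [8, 2]
Visit 2, push [3, 0]
Visit 0, push []
Visit 3, push [7, 4]
Visit 4, push [8]
Visit 8, push []
Visit 7, push []
Visit 6, push []

DFS order: [1, 5, 2, 0, 3, 4, 8, 7, 6]


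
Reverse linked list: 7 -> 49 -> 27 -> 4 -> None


Step 1: curr=7, set curr.next=prev(None) | reversed so far: 7
Step 2: curr=49, set curr.next=prev(7) | reversed so far: 49 -> 7
Step 3: curr=27, set curr.next=prev(49) | reversed so far: 27 -> 49 -> 7
Step 4: curr=4, set curr.next=prev(27) | reversed so far: 4 -> 27 -> 49 -> 7

4 -> 27 -> 49 -> 7 -> None


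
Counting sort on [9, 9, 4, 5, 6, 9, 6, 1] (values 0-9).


Input: [9, 9, 4, 5, 6, 9, 6, 1]
Counts: [0, 1, 0, 0, 1, 1, 2, 0, 0, 3]

Sorted: [1, 4, 5, 6, 6, 9, 9, 9]


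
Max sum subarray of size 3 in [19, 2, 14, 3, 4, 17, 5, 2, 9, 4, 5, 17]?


[0:3]: 35
[1:4]: 19
[2:5]: 21
[3:6]: 24
[4:7]: 26
[5:8]: 24
[6:9]: 16
[7:10]: 15
[8:11]: 18
[9:12]: 26

Max: 35 at [0:3]


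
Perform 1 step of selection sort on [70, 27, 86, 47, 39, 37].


Initial: [70, 27, 86, 47, 39, 37]
Step 1: min=27 at 1
  Swap: [27, 70, 86, 47, 39, 37]

After 1 step: [27, 70, 86, 47, 39, 37]


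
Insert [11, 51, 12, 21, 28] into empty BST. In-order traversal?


Insert 11: root
Insert 51: R from 11
Insert 12: R from 11 -> L from 51
Insert 21: R from 11 -> L from 51 -> R from 12
Insert 28: R from 11 -> L from 51 -> R from 12 -> R from 21

In-order: [11, 12, 21, 28, 51]


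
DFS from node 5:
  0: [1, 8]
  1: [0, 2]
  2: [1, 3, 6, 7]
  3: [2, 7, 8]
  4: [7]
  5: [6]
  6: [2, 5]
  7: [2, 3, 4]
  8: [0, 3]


Visit 5, push [6]
Visit 6, push [2]
Visit 2, push [7, 3, 1]
Visit 1, push [0]
Visit 0, push [8]
Visit 8, push [3]
Visit 3, push [7]
Visit 7, push [4]
Visit 4, push []

DFS order: [5, 6, 2, 1, 0, 8, 3, 7, 4]


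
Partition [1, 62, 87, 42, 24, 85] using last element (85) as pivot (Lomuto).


Pivot: 85
  1 <= 85: advance i (no swap)
  62 <= 85: advance i (no swap)
  42 <= 85: swap -> [1, 62, 42, 87, 24, 85]
  24 <= 85: swap -> [1, 62, 42, 24, 87, 85]
Place pivot at 4: [1, 62, 42, 24, 85, 87]

Partitioned: [1, 62, 42, 24, 85, 87]


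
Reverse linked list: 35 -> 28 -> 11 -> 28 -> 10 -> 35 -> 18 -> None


Step 1: curr=35, set curr.next=prev(None) | reversed so far: 35
Step 2: curr=28, set curr.next=prev(35) | reversed so far: 28 -> 35
Step 3: curr=11, set curr.next=prev(28) | reversed so far: 11 -> 28 -> 35
Step 4: curr=28, set curr.next=prev(11) | reversed so far: 28 -> 11 -> 28 -> 35
Step 5: curr=10, set curr.next=prev(28) | reversed so far: 10 -> 28 -> 11 -> 28 -> 35
Step 6: curr=35, set curr.next=prev(10) | reversed so far: 35 -> 10 -> 28 -> 11 -> 28 -> 35
Step 7: curr=18, set curr.next=prev(35) | reversed so far: 18 -> 35 -> 10 -> 28 -> 11 -> 28 -> 35

18 -> 35 -> 10 -> 28 -> 11 -> 28 -> 35 -> None


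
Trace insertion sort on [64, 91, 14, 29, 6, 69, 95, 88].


Initial: [64, 91, 14, 29, 6, 69, 95, 88]
Insert 91: [64, 91, 14, 29, 6, 69, 95, 88]
Insert 14: [14, 64, 91, 29, 6, 69, 95, 88]
Insert 29: [14, 29, 64, 91, 6, 69, 95, 88]
Insert 6: [6, 14, 29, 64, 91, 69, 95, 88]
Insert 69: [6, 14, 29, 64, 69, 91, 95, 88]
Insert 95: [6, 14, 29, 64, 69, 91, 95, 88]
Insert 88: [6, 14, 29, 64, 69, 88, 91, 95]

Sorted: [6, 14, 29, 64, 69, 88, 91, 95]


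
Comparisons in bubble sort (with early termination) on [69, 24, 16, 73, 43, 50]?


Algorithm: bubble sort (with early termination)
Input: [69, 24, 16, 73, 43, 50]
Sorted: [16, 24, 43, 50, 69, 73]

12


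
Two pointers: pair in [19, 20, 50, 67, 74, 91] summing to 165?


lo=0(19)+hi=5(91)=110
lo=1(20)+hi=5(91)=111
lo=2(50)+hi=5(91)=141
lo=3(67)+hi=5(91)=158
lo=4(74)+hi=5(91)=165

Yes: 74+91=165


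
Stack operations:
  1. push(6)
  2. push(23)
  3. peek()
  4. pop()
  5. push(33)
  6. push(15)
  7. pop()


push(6) -> [6]
push(23) -> [6, 23]
peek()->23
pop()->23, [6]
push(33) -> [6, 33]
push(15) -> [6, 33, 15]
pop()->15, [6, 33]

Final stack: [6, 33]


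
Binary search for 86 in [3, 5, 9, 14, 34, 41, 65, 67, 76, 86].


Step 1: lo=0, hi=9, mid=4, val=34
Step 2: lo=5, hi=9, mid=7, val=67
Step 3: lo=8, hi=9, mid=8, val=76
Step 4: lo=9, hi=9, mid=9, val=86

Found at index 9


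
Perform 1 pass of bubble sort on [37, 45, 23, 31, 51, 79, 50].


Initial: [37, 45, 23, 31, 51, 79, 50]
Pass 1: [37, 23, 31, 45, 51, 50, 79] (3 swaps)

After 1 pass: [37, 23, 31, 45, 51, 50, 79]


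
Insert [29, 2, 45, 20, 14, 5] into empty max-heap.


Insert 29: [29]
Insert 2: [29, 2]
Insert 45: [45, 2, 29]
Insert 20: [45, 20, 29, 2]
Insert 14: [45, 20, 29, 2, 14]
Insert 5: [45, 20, 29, 2, 14, 5]

Final heap: [45, 20, 29, 2, 14, 5]


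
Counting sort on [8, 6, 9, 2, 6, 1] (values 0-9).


Input: [8, 6, 9, 2, 6, 1]
Counts: [0, 1, 1, 0, 0, 0, 2, 0, 1, 1]

Sorted: [1, 2, 6, 6, 8, 9]
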